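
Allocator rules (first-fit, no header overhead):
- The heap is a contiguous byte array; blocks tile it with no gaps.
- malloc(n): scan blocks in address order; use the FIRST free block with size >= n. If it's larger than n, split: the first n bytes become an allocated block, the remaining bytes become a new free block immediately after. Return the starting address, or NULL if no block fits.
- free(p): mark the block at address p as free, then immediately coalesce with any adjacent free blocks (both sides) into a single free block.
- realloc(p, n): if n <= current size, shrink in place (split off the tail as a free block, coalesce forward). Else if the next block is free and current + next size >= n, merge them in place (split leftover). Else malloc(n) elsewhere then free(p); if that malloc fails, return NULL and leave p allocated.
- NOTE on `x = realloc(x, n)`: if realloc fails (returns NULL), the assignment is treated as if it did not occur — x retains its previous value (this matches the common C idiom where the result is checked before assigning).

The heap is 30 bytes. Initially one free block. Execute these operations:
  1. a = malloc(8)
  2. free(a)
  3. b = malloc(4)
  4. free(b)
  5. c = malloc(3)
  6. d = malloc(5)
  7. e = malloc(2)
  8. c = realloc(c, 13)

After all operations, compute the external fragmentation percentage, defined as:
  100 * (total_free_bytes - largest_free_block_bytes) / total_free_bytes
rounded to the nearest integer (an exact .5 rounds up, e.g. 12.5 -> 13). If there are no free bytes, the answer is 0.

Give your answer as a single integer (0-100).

Answer: 30

Derivation:
Op 1: a = malloc(8) -> a = 0; heap: [0-7 ALLOC][8-29 FREE]
Op 2: free(a) -> (freed a); heap: [0-29 FREE]
Op 3: b = malloc(4) -> b = 0; heap: [0-3 ALLOC][4-29 FREE]
Op 4: free(b) -> (freed b); heap: [0-29 FREE]
Op 5: c = malloc(3) -> c = 0; heap: [0-2 ALLOC][3-29 FREE]
Op 6: d = malloc(5) -> d = 3; heap: [0-2 ALLOC][3-7 ALLOC][8-29 FREE]
Op 7: e = malloc(2) -> e = 8; heap: [0-2 ALLOC][3-7 ALLOC][8-9 ALLOC][10-29 FREE]
Op 8: c = realloc(c, 13) -> c = 10; heap: [0-2 FREE][3-7 ALLOC][8-9 ALLOC][10-22 ALLOC][23-29 FREE]
Free blocks: [3 7] total_free=10 largest=7 -> 100*(10-7)/10 = 300/10 = 30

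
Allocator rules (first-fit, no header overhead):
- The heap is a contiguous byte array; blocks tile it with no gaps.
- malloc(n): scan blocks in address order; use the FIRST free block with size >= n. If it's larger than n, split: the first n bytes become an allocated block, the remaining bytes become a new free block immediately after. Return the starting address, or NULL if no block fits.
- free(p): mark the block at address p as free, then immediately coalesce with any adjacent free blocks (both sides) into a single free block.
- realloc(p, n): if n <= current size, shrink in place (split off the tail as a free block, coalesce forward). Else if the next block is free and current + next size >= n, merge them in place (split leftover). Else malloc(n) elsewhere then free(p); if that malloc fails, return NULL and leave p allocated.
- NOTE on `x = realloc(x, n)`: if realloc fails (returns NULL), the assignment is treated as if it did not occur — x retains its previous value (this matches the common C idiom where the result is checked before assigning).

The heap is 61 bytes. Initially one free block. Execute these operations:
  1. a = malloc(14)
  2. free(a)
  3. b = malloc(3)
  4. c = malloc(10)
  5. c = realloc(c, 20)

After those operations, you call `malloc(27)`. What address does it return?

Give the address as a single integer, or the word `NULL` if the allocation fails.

Answer: 23

Derivation:
Op 1: a = malloc(14) -> a = 0; heap: [0-13 ALLOC][14-60 FREE]
Op 2: free(a) -> (freed a); heap: [0-60 FREE]
Op 3: b = malloc(3) -> b = 0; heap: [0-2 ALLOC][3-60 FREE]
Op 4: c = malloc(10) -> c = 3; heap: [0-2 ALLOC][3-12 ALLOC][13-60 FREE]
Op 5: c = realloc(c, 20) -> c = 3; heap: [0-2 ALLOC][3-22 ALLOC][23-60 FREE]
malloc(27): first-fit scan over [0-2 ALLOC][3-22 ALLOC][23-60 FREE] -> 23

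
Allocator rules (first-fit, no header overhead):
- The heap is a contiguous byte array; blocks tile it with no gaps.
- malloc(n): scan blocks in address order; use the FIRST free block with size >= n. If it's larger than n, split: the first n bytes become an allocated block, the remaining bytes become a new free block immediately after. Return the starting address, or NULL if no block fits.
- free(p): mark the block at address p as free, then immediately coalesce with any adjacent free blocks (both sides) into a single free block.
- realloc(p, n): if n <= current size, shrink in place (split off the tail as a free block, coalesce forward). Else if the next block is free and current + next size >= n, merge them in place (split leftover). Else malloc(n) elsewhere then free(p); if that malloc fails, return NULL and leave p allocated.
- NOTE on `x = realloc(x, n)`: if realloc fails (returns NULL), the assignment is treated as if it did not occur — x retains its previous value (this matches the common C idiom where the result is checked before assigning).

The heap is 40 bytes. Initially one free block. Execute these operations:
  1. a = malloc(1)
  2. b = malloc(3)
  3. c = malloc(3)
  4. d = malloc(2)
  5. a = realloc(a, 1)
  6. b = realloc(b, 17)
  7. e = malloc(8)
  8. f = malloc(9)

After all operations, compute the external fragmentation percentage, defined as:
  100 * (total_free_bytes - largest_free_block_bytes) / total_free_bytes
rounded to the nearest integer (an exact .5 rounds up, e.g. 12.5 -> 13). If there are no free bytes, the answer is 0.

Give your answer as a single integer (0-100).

Answer: 33

Derivation:
Op 1: a = malloc(1) -> a = 0; heap: [0-0 ALLOC][1-39 FREE]
Op 2: b = malloc(3) -> b = 1; heap: [0-0 ALLOC][1-3 ALLOC][4-39 FREE]
Op 3: c = malloc(3) -> c = 4; heap: [0-0 ALLOC][1-3 ALLOC][4-6 ALLOC][7-39 FREE]
Op 4: d = malloc(2) -> d = 7; heap: [0-0 ALLOC][1-3 ALLOC][4-6 ALLOC][7-8 ALLOC][9-39 FREE]
Op 5: a = realloc(a, 1) -> a = 0; heap: [0-0 ALLOC][1-3 ALLOC][4-6 ALLOC][7-8 ALLOC][9-39 FREE]
Op 6: b = realloc(b, 17) -> b = 9; heap: [0-0 ALLOC][1-3 FREE][4-6 ALLOC][7-8 ALLOC][9-25 ALLOC][26-39 FREE]
Op 7: e = malloc(8) -> e = 26; heap: [0-0 ALLOC][1-3 FREE][4-6 ALLOC][7-8 ALLOC][9-25 ALLOC][26-33 ALLOC][34-39 FREE]
Op 8: f = malloc(9) -> f = NULL; heap: [0-0 ALLOC][1-3 FREE][4-6 ALLOC][7-8 ALLOC][9-25 ALLOC][26-33 ALLOC][34-39 FREE]
Free blocks: [3 6] total_free=9 largest=6 -> 100*(9-6)/9 = 300/9 ≈ 33.333 -> rounds to 33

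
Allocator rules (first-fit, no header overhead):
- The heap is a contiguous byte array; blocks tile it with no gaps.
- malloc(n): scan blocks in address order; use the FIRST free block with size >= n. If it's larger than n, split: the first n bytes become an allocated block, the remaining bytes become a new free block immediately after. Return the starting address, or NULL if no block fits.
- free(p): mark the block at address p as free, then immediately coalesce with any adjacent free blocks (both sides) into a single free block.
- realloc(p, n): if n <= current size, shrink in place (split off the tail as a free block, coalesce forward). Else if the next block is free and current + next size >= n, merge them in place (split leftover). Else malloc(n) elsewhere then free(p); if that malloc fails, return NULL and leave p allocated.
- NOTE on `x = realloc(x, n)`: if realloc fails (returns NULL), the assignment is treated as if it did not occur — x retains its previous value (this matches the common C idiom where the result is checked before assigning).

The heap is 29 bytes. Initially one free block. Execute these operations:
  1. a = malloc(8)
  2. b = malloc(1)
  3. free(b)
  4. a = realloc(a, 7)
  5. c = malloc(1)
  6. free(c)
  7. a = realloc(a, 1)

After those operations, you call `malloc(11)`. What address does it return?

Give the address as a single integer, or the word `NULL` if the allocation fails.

Answer: 1

Derivation:
Op 1: a = malloc(8) -> a = 0; heap: [0-7 ALLOC][8-28 FREE]
Op 2: b = malloc(1) -> b = 8; heap: [0-7 ALLOC][8-8 ALLOC][9-28 FREE]
Op 3: free(b) -> (freed b); heap: [0-7 ALLOC][8-28 FREE]
Op 4: a = realloc(a, 7) -> a = 0; heap: [0-6 ALLOC][7-28 FREE]
Op 5: c = malloc(1) -> c = 7; heap: [0-6 ALLOC][7-7 ALLOC][8-28 FREE]
Op 6: free(c) -> (freed c); heap: [0-6 ALLOC][7-28 FREE]
Op 7: a = realloc(a, 1) -> a = 0; heap: [0-0 ALLOC][1-28 FREE]
malloc(11): first-fit scan over [0-0 ALLOC][1-28 FREE] -> 1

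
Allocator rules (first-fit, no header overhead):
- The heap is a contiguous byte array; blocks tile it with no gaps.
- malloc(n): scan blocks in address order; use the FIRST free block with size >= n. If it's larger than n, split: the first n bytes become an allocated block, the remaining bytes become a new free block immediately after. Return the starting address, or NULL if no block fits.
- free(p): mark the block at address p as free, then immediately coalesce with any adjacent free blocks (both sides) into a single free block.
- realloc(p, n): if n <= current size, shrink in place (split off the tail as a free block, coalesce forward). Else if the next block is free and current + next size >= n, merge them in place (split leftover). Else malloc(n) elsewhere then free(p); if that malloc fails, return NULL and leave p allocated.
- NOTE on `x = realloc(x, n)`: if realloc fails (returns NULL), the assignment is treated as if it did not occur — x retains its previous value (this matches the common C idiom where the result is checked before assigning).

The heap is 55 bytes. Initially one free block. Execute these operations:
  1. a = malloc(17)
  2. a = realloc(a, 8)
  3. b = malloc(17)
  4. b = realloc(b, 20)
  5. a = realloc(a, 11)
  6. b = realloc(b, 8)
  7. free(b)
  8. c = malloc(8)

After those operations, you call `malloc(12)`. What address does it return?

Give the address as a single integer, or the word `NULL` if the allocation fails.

Answer: 8

Derivation:
Op 1: a = malloc(17) -> a = 0; heap: [0-16 ALLOC][17-54 FREE]
Op 2: a = realloc(a, 8) -> a = 0; heap: [0-7 ALLOC][8-54 FREE]
Op 3: b = malloc(17) -> b = 8; heap: [0-7 ALLOC][8-24 ALLOC][25-54 FREE]
Op 4: b = realloc(b, 20) -> b = 8; heap: [0-7 ALLOC][8-27 ALLOC][28-54 FREE]
Op 5: a = realloc(a, 11) -> a = 28; heap: [0-7 FREE][8-27 ALLOC][28-38 ALLOC][39-54 FREE]
Op 6: b = realloc(b, 8) -> b = 8; heap: [0-7 FREE][8-15 ALLOC][16-27 FREE][28-38 ALLOC][39-54 FREE]
Op 7: free(b) -> (freed b); heap: [0-27 FREE][28-38 ALLOC][39-54 FREE]
Op 8: c = malloc(8) -> c = 0; heap: [0-7 ALLOC][8-27 FREE][28-38 ALLOC][39-54 FREE]
malloc(12): first-fit scan over [0-7 ALLOC][8-27 FREE][28-38 ALLOC][39-54 FREE] -> 8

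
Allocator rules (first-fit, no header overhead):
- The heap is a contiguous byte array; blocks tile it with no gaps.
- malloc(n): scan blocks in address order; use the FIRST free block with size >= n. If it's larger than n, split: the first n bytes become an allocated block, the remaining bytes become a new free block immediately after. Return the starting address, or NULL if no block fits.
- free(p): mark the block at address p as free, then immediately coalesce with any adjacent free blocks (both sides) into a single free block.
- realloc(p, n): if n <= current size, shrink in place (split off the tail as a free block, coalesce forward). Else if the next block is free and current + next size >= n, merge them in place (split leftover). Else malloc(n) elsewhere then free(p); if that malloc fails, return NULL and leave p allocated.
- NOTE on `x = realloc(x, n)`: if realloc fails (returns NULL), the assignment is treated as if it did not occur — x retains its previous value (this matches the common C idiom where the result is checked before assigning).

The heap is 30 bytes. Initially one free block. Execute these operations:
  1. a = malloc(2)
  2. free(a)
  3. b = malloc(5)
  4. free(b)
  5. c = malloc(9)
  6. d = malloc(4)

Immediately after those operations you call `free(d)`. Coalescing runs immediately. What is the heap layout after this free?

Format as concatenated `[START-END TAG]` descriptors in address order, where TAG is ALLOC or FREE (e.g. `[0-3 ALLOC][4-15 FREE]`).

Op 1: a = malloc(2) -> a = 0; heap: [0-1 ALLOC][2-29 FREE]
Op 2: free(a) -> (freed a); heap: [0-29 FREE]
Op 3: b = malloc(5) -> b = 0; heap: [0-4 ALLOC][5-29 FREE]
Op 4: free(b) -> (freed b); heap: [0-29 FREE]
Op 5: c = malloc(9) -> c = 0; heap: [0-8 ALLOC][9-29 FREE]
Op 6: d = malloc(4) -> d = 9; heap: [0-8 ALLOC][9-12 ALLOC][13-29 FREE]
free(d): d = 9 -> block [9-12 ALLOC]; mark free, coalesce with adjacent free neighbors -> [0-8 ALLOC][9-29 FREE]

Answer: [0-8 ALLOC][9-29 FREE]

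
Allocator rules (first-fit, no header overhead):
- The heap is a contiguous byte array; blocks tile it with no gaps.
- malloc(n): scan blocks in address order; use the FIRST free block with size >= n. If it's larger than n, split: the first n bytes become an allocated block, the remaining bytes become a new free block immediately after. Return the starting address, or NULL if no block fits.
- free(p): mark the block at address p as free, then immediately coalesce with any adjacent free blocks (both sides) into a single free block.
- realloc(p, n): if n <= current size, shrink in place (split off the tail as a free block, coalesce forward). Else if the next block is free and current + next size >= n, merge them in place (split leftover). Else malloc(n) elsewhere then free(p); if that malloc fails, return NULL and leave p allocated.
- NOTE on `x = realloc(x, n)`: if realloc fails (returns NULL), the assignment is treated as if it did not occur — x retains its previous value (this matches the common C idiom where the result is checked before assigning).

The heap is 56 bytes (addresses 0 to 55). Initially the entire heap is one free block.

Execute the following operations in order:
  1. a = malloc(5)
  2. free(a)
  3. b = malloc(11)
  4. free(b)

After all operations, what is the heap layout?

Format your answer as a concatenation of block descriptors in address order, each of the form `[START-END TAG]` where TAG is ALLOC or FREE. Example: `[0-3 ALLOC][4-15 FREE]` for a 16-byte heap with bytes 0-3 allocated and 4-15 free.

Answer: [0-55 FREE]

Derivation:
Op 1: a = malloc(5) -> a = 0; heap: [0-4 ALLOC][5-55 FREE]
Op 2: free(a) -> (freed a); heap: [0-55 FREE]
Op 3: b = malloc(11) -> b = 0; heap: [0-10 ALLOC][11-55 FREE]
Op 4: free(b) -> (freed b); heap: [0-55 FREE]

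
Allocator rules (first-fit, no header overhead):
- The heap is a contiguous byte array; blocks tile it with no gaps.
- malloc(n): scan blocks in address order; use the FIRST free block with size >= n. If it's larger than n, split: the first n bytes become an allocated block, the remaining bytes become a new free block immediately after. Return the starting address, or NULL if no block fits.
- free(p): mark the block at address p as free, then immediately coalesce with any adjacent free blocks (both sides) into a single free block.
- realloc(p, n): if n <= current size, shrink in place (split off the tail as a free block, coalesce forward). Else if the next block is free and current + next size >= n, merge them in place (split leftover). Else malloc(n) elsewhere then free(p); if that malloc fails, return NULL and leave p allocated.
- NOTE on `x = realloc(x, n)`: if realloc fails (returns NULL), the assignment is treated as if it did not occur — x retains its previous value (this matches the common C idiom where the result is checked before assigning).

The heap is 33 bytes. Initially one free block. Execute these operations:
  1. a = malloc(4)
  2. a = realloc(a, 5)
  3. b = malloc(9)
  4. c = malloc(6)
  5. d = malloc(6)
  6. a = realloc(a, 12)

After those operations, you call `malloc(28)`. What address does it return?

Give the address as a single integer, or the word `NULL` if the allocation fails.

Op 1: a = malloc(4) -> a = 0; heap: [0-3 ALLOC][4-32 FREE]
Op 2: a = realloc(a, 5) -> a = 0; heap: [0-4 ALLOC][5-32 FREE]
Op 3: b = malloc(9) -> b = 5; heap: [0-4 ALLOC][5-13 ALLOC][14-32 FREE]
Op 4: c = malloc(6) -> c = 14; heap: [0-4 ALLOC][5-13 ALLOC][14-19 ALLOC][20-32 FREE]
Op 5: d = malloc(6) -> d = 20; heap: [0-4 ALLOC][5-13 ALLOC][14-19 ALLOC][20-25 ALLOC][26-32 FREE]
Op 6: a = realloc(a, 12) -> NULL (a unchanged); heap: [0-4 ALLOC][5-13 ALLOC][14-19 ALLOC][20-25 ALLOC][26-32 FREE]
malloc(28): first-fit scan over [0-4 ALLOC][5-13 ALLOC][14-19 ALLOC][20-25 ALLOC][26-32 FREE] -> NULL

Answer: NULL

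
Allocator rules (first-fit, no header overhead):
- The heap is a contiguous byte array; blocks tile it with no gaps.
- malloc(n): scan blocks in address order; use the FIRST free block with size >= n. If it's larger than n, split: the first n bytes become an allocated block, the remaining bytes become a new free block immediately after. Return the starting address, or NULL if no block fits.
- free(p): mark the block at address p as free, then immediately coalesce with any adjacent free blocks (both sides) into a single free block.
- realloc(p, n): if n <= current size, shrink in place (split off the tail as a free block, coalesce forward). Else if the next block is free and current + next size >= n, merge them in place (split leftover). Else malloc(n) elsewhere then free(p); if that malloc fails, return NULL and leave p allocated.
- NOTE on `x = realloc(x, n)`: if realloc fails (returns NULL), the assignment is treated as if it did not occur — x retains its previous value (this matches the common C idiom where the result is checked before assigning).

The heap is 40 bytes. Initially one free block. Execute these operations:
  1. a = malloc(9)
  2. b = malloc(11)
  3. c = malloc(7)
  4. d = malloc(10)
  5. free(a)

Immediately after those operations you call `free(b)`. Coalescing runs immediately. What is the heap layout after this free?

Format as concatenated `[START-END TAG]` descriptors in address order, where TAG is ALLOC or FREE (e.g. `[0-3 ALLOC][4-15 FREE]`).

Op 1: a = malloc(9) -> a = 0; heap: [0-8 ALLOC][9-39 FREE]
Op 2: b = malloc(11) -> b = 9; heap: [0-8 ALLOC][9-19 ALLOC][20-39 FREE]
Op 3: c = malloc(7) -> c = 20; heap: [0-8 ALLOC][9-19 ALLOC][20-26 ALLOC][27-39 FREE]
Op 4: d = malloc(10) -> d = 27; heap: [0-8 ALLOC][9-19 ALLOC][20-26 ALLOC][27-36 ALLOC][37-39 FREE]
Op 5: free(a) -> (freed a); heap: [0-8 FREE][9-19 ALLOC][20-26 ALLOC][27-36 ALLOC][37-39 FREE]
free(b): b = 9 -> block [9-19 ALLOC]; mark free, coalesce with adjacent free neighbors -> [0-19 FREE][20-26 ALLOC][27-36 ALLOC][37-39 FREE]

Answer: [0-19 FREE][20-26 ALLOC][27-36 ALLOC][37-39 FREE]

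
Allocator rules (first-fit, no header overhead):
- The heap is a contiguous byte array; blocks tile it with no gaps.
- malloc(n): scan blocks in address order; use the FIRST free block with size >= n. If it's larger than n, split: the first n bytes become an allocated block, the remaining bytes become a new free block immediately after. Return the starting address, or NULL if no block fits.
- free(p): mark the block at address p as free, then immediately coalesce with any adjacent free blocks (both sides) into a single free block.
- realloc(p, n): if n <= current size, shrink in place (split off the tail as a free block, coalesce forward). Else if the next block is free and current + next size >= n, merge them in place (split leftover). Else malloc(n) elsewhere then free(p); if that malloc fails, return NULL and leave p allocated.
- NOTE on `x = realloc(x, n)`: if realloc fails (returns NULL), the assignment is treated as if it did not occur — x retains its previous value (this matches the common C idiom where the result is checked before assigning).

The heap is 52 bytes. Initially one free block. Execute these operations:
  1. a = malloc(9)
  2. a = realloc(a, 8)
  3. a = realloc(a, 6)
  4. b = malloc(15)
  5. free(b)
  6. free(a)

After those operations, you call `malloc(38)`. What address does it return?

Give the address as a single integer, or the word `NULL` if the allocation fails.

Answer: 0

Derivation:
Op 1: a = malloc(9) -> a = 0; heap: [0-8 ALLOC][9-51 FREE]
Op 2: a = realloc(a, 8) -> a = 0; heap: [0-7 ALLOC][8-51 FREE]
Op 3: a = realloc(a, 6) -> a = 0; heap: [0-5 ALLOC][6-51 FREE]
Op 4: b = malloc(15) -> b = 6; heap: [0-5 ALLOC][6-20 ALLOC][21-51 FREE]
Op 5: free(b) -> (freed b); heap: [0-5 ALLOC][6-51 FREE]
Op 6: free(a) -> (freed a); heap: [0-51 FREE]
malloc(38): first-fit scan over [0-51 FREE] -> 0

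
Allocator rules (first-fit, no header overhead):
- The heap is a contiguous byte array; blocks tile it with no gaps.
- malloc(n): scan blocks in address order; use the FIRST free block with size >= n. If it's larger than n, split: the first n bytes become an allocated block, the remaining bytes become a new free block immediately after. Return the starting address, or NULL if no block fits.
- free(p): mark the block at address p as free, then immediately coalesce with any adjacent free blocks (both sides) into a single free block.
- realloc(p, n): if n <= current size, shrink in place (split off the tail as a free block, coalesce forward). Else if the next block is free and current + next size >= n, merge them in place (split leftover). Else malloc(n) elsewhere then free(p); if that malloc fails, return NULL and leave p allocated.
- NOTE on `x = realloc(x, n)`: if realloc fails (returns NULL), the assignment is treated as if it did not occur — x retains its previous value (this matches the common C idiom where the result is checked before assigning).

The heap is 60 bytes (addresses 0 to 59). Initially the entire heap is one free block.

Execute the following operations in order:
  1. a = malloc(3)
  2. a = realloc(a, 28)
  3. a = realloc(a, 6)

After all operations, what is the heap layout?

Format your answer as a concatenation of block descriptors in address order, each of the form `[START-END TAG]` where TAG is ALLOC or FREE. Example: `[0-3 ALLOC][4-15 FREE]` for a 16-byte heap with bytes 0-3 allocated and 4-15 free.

Op 1: a = malloc(3) -> a = 0; heap: [0-2 ALLOC][3-59 FREE]
Op 2: a = realloc(a, 28) -> a = 0; heap: [0-27 ALLOC][28-59 FREE]
Op 3: a = realloc(a, 6) -> a = 0; heap: [0-5 ALLOC][6-59 FREE]

Answer: [0-5 ALLOC][6-59 FREE]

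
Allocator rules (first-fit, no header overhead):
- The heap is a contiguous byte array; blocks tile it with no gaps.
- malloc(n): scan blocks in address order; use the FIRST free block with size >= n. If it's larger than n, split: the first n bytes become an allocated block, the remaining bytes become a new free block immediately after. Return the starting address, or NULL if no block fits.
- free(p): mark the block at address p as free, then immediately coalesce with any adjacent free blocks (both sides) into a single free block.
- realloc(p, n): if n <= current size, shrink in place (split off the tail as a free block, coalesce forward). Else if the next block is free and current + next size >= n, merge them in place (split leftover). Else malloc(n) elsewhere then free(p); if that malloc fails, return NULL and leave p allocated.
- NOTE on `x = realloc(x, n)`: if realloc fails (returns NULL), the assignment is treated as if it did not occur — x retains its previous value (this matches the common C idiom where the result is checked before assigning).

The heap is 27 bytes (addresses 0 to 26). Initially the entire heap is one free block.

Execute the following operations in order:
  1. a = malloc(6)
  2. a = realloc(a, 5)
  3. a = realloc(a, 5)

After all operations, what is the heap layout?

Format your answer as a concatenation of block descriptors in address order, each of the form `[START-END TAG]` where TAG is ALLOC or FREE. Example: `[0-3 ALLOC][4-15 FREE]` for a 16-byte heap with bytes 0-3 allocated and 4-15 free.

Answer: [0-4 ALLOC][5-26 FREE]

Derivation:
Op 1: a = malloc(6) -> a = 0; heap: [0-5 ALLOC][6-26 FREE]
Op 2: a = realloc(a, 5) -> a = 0; heap: [0-4 ALLOC][5-26 FREE]
Op 3: a = realloc(a, 5) -> a = 0; heap: [0-4 ALLOC][5-26 FREE]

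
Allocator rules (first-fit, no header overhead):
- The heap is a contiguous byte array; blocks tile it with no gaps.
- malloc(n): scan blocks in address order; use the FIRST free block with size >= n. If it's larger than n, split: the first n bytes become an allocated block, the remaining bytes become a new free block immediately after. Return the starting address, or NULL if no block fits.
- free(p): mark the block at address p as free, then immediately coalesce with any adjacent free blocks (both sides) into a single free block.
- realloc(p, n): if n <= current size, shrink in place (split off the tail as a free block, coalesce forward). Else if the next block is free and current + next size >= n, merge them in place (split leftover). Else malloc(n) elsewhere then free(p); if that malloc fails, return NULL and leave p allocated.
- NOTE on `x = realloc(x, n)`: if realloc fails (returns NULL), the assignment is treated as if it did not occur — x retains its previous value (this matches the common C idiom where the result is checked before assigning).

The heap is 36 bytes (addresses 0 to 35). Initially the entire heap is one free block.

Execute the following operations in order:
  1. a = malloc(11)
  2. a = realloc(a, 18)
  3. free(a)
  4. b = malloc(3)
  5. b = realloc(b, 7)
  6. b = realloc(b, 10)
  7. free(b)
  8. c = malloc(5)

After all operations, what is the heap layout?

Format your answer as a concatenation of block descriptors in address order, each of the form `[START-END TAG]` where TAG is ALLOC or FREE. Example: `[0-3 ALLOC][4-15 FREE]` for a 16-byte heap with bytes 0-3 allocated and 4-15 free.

Answer: [0-4 ALLOC][5-35 FREE]

Derivation:
Op 1: a = malloc(11) -> a = 0; heap: [0-10 ALLOC][11-35 FREE]
Op 2: a = realloc(a, 18) -> a = 0; heap: [0-17 ALLOC][18-35 FREE]
Op 3: free(a) -> (freed a); heap: [0-35 FREE]
Op 4: b = malloc(3) -> b = 0; heap: [0-2 ALLOC][3-35 FREE]
Op 5: b = realloc(b, 7) -> b = 0; heap: [0-6 ALLOC][7-35 FREE]
Op 6: b = realloc(b, 10) -> b = 0; heap: [0-9 ALLOC][10-35 FREE]
Op 7: free(b) -> (freed b); heap: [0-35 FREE]
Op 8: c = malloc(5) -> c = 0; heap: [0-4 ALLOC][5-35 FREE]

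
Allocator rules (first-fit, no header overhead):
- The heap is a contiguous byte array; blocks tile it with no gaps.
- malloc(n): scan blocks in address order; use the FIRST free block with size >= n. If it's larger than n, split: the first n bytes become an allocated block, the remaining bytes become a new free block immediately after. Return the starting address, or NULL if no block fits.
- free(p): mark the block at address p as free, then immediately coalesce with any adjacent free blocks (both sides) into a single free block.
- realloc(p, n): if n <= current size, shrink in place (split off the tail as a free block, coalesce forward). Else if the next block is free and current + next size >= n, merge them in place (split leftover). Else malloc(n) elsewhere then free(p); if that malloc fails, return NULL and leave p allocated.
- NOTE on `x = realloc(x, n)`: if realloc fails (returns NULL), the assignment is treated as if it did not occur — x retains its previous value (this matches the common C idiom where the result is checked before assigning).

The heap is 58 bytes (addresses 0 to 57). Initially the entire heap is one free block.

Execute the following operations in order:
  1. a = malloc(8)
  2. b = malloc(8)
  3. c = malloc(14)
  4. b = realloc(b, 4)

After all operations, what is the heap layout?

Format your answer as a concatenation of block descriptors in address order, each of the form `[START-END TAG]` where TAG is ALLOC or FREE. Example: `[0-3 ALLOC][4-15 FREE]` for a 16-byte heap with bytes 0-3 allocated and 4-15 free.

Op 1: a = malloc(8) -> a = 0; heap: [0-7 ALLOC][8-57 FREE]
Op 2: b = malloc(8) -> b = 8; heap: [0-7 ALLOC][8-15 ALLOC][16-57 FREE]
Op 3: c = malloc(14) -> c = 16; heap: [0-7 ALLOC][8-15 ALLOC][16-29 ALLOC][30-57 FREE]
Op 4: b = realloc(b, 4) -> b = 8; heap: [0-7 ALLOC][8-11 ALLOC][12-15 FREE][16-29 ALLOC][30-57 FREE]

Answer: [0-7 ALLOC][8-11 ALLOC][12-15 FREE][16-29 ALLOC][30-57 FREE]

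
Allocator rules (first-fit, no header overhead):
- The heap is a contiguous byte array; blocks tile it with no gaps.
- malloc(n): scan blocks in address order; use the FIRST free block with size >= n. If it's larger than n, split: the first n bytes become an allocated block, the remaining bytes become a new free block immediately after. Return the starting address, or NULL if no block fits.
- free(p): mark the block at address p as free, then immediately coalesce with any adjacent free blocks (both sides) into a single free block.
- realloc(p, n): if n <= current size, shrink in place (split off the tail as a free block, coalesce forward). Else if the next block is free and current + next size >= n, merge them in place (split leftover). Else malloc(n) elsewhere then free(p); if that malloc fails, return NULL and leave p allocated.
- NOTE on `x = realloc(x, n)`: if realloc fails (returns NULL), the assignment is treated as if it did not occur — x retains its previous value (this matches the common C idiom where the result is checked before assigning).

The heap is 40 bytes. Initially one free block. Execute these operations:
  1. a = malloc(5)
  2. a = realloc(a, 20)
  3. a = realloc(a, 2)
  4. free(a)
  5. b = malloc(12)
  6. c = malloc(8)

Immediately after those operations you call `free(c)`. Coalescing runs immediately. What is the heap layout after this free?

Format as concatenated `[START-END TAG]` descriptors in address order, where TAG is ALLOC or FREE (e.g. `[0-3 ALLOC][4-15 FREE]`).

Op 1: a = malloc(5) -> a = 0; heap: [0-4 ALLOC][5-39 FREE]
Op 2: a = realloc(a, 20) -> a = 0; heap: [0-19 ALLOC][20-39 FREE]
Op 3: a = realloc(a, 2) -> a = 0; heap: [0-1 ALLOC][2-39 FREE]
Op 4: free(a) -> (freed a); heap: [0-39 FREE]
Op 5: b = malloc(12) -> b = 0; heap: [0-11 ALLOC][12-39 FREE]
Op 6: c = malloc(8) -> c = 12; heap: [0-11 ALLOC][12-19 ALLOC][20-39 FREE]
free(c): c = 12 -> block [12-19 ALLOC]; mark free, coalesce with adjacent free neighbors -> [0-11 ALLOC][12-39 FREE]

Answer: [0-11 ALLOC][12-39 FREE]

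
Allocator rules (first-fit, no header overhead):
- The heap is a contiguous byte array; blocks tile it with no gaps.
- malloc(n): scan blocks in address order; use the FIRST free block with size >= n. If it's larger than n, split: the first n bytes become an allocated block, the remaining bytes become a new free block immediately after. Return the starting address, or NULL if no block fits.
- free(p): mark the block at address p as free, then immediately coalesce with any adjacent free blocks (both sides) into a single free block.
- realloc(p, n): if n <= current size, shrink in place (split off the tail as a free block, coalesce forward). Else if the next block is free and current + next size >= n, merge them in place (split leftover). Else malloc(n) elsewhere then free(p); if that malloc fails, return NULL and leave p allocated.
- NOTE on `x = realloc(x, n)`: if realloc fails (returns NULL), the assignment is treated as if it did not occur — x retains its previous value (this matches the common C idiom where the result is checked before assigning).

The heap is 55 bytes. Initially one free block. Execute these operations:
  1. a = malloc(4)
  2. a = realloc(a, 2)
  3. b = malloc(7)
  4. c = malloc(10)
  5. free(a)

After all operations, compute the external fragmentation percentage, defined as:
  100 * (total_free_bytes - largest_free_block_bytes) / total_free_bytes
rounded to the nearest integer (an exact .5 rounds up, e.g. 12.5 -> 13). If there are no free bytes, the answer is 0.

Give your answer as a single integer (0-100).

Op 1: a = malloc(4) -> a = 0; heap: [0-3 ALLOC][4-54 FREE]
Op 2: a = realloc(a, 2) -> a = 0; heap: [0-1 ALLOC][2-54 FREE]
Op 3: b = malloc(7) -> b = 2; heap: [0-1 ALLOC][2-8 ALLOC][9-54 FREE]
Op 4: c = malloc(10) -> c = 9; heap: [0-1 ALLOC][2-8 ALLOC][9-18 ALLOC][19-54 FREE]
Op 5: free(a) -> (freed a); heap: [0-1 FREE][2-8 ALLOC][9-18 ALLOC][19-54 FREE]
Free blocks: [2 36] total_free=38 largest=36 -> 100*(38-36)/38 = 200/38 ≈ 5.263 -> rounds to 5

Answer: 5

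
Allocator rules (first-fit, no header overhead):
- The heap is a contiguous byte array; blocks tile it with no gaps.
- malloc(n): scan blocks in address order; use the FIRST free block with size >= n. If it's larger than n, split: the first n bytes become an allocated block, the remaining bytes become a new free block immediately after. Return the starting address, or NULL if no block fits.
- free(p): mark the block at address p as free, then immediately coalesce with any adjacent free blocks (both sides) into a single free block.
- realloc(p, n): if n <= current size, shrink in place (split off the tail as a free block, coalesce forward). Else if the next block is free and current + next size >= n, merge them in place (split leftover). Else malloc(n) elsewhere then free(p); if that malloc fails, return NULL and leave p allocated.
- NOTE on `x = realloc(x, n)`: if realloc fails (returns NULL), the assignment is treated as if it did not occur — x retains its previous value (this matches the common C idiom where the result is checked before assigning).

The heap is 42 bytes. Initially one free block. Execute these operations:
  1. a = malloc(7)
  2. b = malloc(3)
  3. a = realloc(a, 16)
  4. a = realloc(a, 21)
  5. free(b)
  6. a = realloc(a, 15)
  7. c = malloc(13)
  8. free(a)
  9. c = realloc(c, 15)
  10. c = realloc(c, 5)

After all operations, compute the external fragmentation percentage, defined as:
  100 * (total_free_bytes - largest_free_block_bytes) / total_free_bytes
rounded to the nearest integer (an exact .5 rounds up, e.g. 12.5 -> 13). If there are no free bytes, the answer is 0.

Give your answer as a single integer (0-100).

Answer: 32

Derivation:
Op 1: a = malloc(7) -> a = 0; heap: [0-6 ALLOC][7-41 FREE]
Op 2: b = malloc(3) -> b = 7; heap: [0-6 ALLOC][7-9 ALLOC][10-41 FREE]
Op 3: a = realloc(a, 16) -> a = 10; heap: [0-6 FREE][7-9 ALLOC][10-25 ALLOC][26-41 FREE]
Op 4: a = realloc(a, 21) -> a = 10; heap: [0-6 FREE][7-9 ALLOC][10-30 ALLOC][31-41 FREE]
Op 5: free(b) -> (freed b); heap: [0-9 FREE][10-30 ALLOC][31-41 FREE]
Op 6: a = realloc(a, 15) -> a = 10; heap: [0-9 FREE][10-24 ALLOC][25-41 FREE]
Op 7: c = malloc(13) -> c = 25; heap: [0-9 FREE][10-24 ALLOC][25-37 ALLOC][38-41 FREE]
Op 8: free(a) -> (freed a); heap: [0-24 FREE][25-37 ALLOC][38-41 FREE]
Op 9: c = realloc(c, 15) -> c = 25; heap: [0-24 FREE][25-39 ALLOC][40-41 FREE]
Op 10: c = realloc(c, 5) -> c = 25; heap: [0-24 FREE][25-29 ALLOC][30-41 FREE]
Free blocks: [25 12] total_free=37 largest=25 -> 100*(37-25)/37 = 1200/37 ≈ 32.432 -> rounds to 32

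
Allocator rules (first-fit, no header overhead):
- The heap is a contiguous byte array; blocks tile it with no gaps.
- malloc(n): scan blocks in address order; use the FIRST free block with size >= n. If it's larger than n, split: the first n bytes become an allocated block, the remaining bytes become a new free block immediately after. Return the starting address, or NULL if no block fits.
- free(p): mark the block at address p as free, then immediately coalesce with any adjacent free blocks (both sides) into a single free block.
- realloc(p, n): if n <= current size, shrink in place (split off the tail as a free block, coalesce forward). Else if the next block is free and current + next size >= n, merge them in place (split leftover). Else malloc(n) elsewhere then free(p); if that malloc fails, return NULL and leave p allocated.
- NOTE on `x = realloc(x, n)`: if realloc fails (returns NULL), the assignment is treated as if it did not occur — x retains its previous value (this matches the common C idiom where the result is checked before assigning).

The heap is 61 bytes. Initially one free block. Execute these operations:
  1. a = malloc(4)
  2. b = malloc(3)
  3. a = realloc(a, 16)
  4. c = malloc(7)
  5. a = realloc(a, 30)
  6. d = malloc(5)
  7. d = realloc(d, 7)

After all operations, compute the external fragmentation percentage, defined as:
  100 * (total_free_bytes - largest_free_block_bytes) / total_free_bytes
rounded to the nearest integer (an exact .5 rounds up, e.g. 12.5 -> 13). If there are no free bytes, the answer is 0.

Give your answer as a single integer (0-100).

Op 1: a = malloc(4) -> a = 0; heap: [0-3 ALLOC][4-60 FREE]
Op 2: b = malloc(3) -> b = 4; heap: [0-3 ALLOC][4-6 ALLOC][7-60 FREE]
Op 3: a = realloc(a, 16) -> a = 7; heap: [0-3 FREE][4-6 ALLOC][7-22 ALLOC][23-60 FREE]
Op 4: c = malloc(7) -> c = 23; heap: [0-3 FREE][4-6 ALLOC][7-22 ALLOC][23-29 ALLOC][30-60 FREE]
Op 5: a = realloc(a, 30) -> a = 30; heap: [0-3 FREE][4-6 ALLOC][7-22 FREE][23-29 ALLOC][30-59 ALLOC][60-60 FREE]
Op 6: d = malloc(5) -> d = 7; heap: [0-3 FREE][4-6 ALLOC][7-11 ALLOC][12-22 FREE][23-29 ALLOC][30-59 ALLOC][60-60 FREE]
Op 7: d = realloc(d, 7) -> d = 7; heap: [0-3 FREE][4-6 ALLOC][7-13 ALLOC][14-22 FREE][23-29 ALLOC][30-59 ALLOC][60-60 FREE]
Free blocks: [4 9 1] total_free=14 largest=9 -> 100*(14-9)/14 = 500/14 ≈ 35.714 -> rounds to 36

Answer: 36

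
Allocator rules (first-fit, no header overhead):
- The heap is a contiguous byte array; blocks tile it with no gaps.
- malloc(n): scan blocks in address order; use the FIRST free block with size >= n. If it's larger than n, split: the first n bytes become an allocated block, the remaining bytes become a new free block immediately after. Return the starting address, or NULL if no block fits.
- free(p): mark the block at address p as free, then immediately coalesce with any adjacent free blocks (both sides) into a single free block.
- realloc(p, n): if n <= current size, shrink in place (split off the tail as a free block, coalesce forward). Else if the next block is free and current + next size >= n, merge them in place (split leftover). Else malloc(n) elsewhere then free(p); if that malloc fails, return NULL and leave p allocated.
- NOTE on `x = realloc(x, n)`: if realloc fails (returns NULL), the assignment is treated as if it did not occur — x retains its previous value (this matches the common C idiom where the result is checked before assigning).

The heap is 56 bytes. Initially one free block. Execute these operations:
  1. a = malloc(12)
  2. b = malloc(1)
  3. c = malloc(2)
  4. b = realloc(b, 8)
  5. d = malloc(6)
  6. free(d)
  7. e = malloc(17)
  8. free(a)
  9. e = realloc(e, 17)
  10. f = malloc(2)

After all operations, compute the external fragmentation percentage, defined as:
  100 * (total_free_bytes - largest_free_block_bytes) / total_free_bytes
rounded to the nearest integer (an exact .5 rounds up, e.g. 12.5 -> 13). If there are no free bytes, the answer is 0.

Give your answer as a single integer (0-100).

Op 1: a = malloc(12) -> a = 0; heap: [0-11 ALLOC][12-55 FREE]
Op 2: b = malloc(1) -> b = 12; heap: [0-11 ALLOC][12-12 ALLOC][13-55 FREE]
Op 3: c = malloc(2) -> c = 13; heap: [0-11 ALLOC][12-12 ALLOC][13-14 ALLOC][15-55 FREE]
Op 4: b = realloc(b, 8) -> b = 15; heap: [0-11 ALLOC][12-12 FREE][13-14 ALLOC][15-22 ALLOC][23-55 FREE]
Op 5: d = malloc(6) -> d = 23; heap: [0-11 ALLOC][12-12 FREE][13-14 ALLOC][15-22 ALLOC][23-28 ALLOC][29-55 FREE]
Op 6: free(d) -> (freed d); heap: [0-11 ALLOC][12-12 FREE][13-14 ALLOC][15-22 ALLOC][23-55 FREE]
Op 7: e = malloc(17) -> e = 23; heap: [0-11 ALLOC][12-12 FREE][13-14 ALLOC][15-22 ALLOC][23-39 ALLOC][40-55 FREE]
Op 8: free(a) -> (freed a); heap: [0-12 FREE][13-14 ALLOC][15-22 ALLOC][23-39 ALLOC][40-55 FREE]
Op 9: e = realloc(e, 17) -> e = 23; heap: [0-12 FREE][13-14 ALLOC][15-22 ALLOC][23-39 ALLOC][40-55 FREE]
Op 10: f = malloc(2) -> f = 0; heap: [0-1 ALLOC][2-12 FREE][13-14 ALLOC][15-22 ALLOC][23-39 ALLOC][40-55 FREE]
Free blocks: [11 16] total_free=27 largest=16 -> 100*(27-16)/27 = 1100/27 ≈ 40.741 -> rounds to 41

Answer: 41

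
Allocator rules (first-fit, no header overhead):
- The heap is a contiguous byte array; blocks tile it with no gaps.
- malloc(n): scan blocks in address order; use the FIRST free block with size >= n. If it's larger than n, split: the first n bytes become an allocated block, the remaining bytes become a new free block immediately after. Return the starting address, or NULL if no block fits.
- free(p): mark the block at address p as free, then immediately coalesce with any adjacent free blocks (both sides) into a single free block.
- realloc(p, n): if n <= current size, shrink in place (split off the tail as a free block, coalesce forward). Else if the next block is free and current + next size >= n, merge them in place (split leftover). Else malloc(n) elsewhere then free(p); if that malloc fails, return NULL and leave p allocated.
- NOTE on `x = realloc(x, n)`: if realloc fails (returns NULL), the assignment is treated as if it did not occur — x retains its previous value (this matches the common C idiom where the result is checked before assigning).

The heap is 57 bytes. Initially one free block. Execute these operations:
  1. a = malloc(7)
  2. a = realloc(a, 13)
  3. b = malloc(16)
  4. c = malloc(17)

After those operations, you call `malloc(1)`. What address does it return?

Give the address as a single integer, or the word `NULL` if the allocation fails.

Answer: 46

Derivation:
Op 1: a = malloc(7) -> a = 0; heap: [0-6 ALLOC][7-56 FREE]
Op 2: a = realloc(a, 13) -> a = 0; heap: [0-12 ALLOC][13-56 FREE]
Op 3: b = malloc(16) -> b = 13; heap: [0-12 ALLOC][13-28 ALLOC][29-56 FREE]
Op 4: c = malloc(17) -> c = 29; heap: [0-12 ALLOC][13-28 ALLOC][29-45 ALLOC][46-56 FREE]
malloc(1): first-fit scan over [0-12 ALLOC][13-28 ALLOC][29-45 ALLOC][46-56 FREE] -> 46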